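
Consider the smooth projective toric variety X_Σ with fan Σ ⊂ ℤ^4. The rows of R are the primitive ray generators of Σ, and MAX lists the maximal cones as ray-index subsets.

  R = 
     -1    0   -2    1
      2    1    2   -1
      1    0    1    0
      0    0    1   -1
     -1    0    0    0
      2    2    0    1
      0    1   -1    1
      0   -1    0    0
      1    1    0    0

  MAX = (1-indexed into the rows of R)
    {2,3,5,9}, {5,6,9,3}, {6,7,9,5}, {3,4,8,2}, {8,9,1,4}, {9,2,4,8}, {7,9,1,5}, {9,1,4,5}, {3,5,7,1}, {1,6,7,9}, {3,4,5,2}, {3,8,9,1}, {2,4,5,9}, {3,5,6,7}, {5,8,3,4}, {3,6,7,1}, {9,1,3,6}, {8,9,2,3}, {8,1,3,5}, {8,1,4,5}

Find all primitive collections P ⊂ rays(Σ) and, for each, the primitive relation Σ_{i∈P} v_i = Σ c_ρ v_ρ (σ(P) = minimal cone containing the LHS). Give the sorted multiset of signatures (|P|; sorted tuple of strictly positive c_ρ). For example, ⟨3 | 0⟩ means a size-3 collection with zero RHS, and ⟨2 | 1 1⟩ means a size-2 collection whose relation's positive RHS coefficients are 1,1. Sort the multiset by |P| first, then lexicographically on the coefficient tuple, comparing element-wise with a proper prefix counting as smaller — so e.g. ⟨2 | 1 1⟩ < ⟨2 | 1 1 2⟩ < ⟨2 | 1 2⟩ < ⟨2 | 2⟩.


The 14 primitive collections of Σ (r=9, n=4):

  • {1,2}:  v_{1} + v_{2} = v_{9} — sig = ⟨2 | 1⟩
  • {4,7}:  v_{4} + v_{7} = v_{5} + v_{9} — sig = ⟨2 | 1 1⟩
  • {7,8}:  v_{7} + v_{8} = v_{1} + v_{3} — sig = ⟨2 | 1 1⟩
  • {2,7}:  v_{2} + v_{7} = v_{3} + v_{5} + 2·v_{9} — sig = ⟨2 | 1 1 2⟩
  • {4,6}:  v_{4} + v_{6} = v_{3} + v_{5} + 2·v_{9} — sig = ⟨2 | 1 1 2⟩
  • {6,8}:  v_{6} + v_{8} = v_{1} + 2·v_{3} + v_{9} — sig = ⟨2 | 1 1 2⟩
  • {2,6}:  v_{2} + v_{6} = 2·v_{3} + v_{5} + 3·v_{9} — sig = ⟨2 | 1 2 3⟩
  • {1,3,4}:  v_{1} + v_{3} + v_{4} = 0 — sig = ⟨3 | 0⟩
  • {5,8,9}:  v_{5} + v_{8} + v_{9} = 0 — sig = ⟨3 | 0⟩
  • {3,4,9}:  v_{3} + v_{4} + v_{9} = v_{2} — sig = ⟨3 | 1⟩
  • {3,7,9}:  v_{3} + v_{7} + v_{9} = v_{6} — sig = ⟨3 | 1⟩
  • {2,5,8}:  v_{2} + v_{5} + v_{8} = v_{3} + v_{4} — sig = ⟨3 | 1 1⟩
  • {1,5,6}:  v_{1} + v_{5} + v_{6} = 2·v_{7} — sig = ⟨3 | 2⟩
  • {1,3,5,9}:  v_{1} + v_{3} + v_{5} + v_{9} = v_{7} — sig = ⟨4 | 1⟩

Hence PRS(X_Σ) =
    |P|=2: 7 collections, coeffs (1), (1,1), (1,1), (1,1,2), (1,1,2), (1,1,2), (1,2,3)
    |P|=3: 6 collections, coeffs (), (), (1), (1), (1,1), (2)
    |P|=4: 1 collection, coeffs (1)


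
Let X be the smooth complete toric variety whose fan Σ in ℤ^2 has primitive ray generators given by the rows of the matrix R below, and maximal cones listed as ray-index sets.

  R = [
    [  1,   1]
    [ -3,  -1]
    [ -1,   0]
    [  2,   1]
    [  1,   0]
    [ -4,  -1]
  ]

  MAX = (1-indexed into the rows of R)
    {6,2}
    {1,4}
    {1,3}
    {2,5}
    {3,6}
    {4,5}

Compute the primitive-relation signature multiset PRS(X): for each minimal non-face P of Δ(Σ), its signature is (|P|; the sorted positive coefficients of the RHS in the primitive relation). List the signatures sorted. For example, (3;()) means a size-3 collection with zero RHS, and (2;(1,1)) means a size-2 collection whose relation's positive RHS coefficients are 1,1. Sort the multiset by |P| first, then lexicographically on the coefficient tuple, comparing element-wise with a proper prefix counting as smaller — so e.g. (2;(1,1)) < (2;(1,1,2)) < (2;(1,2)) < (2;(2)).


9 collections generate NE(X_Σ); each relation:

  P={3,5}:  v_{3} + v_{5} = 0 — sig = (2;())
  P={1,5}:  v_{1} + v_{5} = v_{4} — sig = (2;(1))
  P={2,3}:  v_{2} + v_{3} = v_{6} — sig = (2;(1))
  P={2,4}:  v_{2} + v_{4} = v_{3} — sig = (2;(1))
  P={3,4}:  v_{3} + v_{4} = v_{1} — sig = (2;(1))
  P={5,6}:  v_{5} + v_{6} = v_{2} — sig = (2;(1))
  P={1,2}:  v_{1} + v_{2} = 2·v_{3} — sig = (2;(2))
  P={4,6}:  v_{4} + v_{6} = 2·v_{3} — sig = (2;(2))
  P={1,6}:  v_{1} + v_{6} = 3·v_{3} — sig = (2;(3))

Sorted signature multiset PRS(X):
{ (2;()),  (2;(1)) ×5,  (2;(2)) ×2,  (2;(3)) }


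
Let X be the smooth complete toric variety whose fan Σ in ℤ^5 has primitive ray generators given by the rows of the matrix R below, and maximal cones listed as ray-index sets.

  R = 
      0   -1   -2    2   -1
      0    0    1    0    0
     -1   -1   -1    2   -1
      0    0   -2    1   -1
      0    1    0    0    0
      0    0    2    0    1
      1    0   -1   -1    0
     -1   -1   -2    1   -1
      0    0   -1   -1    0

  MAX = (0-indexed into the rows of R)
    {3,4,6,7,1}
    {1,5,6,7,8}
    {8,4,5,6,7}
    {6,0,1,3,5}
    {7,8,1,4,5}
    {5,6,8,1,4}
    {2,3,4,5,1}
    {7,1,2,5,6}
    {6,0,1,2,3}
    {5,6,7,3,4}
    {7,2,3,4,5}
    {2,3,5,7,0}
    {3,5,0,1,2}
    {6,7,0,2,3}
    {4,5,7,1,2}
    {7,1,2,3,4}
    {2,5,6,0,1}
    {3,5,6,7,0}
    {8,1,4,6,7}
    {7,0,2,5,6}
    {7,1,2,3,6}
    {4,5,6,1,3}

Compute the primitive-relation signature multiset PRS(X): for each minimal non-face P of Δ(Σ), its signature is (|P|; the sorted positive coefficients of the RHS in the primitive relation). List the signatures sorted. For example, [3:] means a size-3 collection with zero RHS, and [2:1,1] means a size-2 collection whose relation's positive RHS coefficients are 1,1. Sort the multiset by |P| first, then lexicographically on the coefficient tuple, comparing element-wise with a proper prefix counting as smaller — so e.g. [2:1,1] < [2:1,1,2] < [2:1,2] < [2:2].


Minimal non-faces — 9 found among 9 rays, 22 max cones:

  P={2,8}:  v_{2} + v_{8} = v_{7} — sig = [2:1]
  P={3,8}:  v_{3} + v_{8} = v_{4} + v_{6} + v_{7} — sig = [2:1,1,1]
  P={0,8}:  v_{0} + v_{8} = v_{3} + v_{5} + v_{6} + v_{7} — sig = [2:1,1,1,1]
  P={0,4}:  v_{0} + v_{4} = 2·v_{3} + v_{5} — sig = [2:1,2]
  P={2,4,6}:  v_{2} + v_{4} + v_{6} = v_{3} — sig = [3:1]
  P={0,1,7}:  v_{0} + v_{1} + v_{7} = 2·v_{2} + v_{6} — sig = [3:1,2]
  P={1,3,5,7}:  v_{1} + v_{3} + v_{5} + v_{7} = v_{2} — sig = [4:1]
  P={2,3,5,6}:  v_{2} + v_{3} + v_{5} + v_{6} = v_{0} — sig = [4:1]
  P={1,4,5,6,7}:  v_{1} + v_{4} + v_{5} + v_{6} + v_{7} = 0 — sig = [5:]

Hence PRS(X_Σ) =
[[2:1], [2:1,1,1], [2:1,1,1,1], [2:1,2], [3:1], [3:1,2], [4:1], [4:1], [5:]]


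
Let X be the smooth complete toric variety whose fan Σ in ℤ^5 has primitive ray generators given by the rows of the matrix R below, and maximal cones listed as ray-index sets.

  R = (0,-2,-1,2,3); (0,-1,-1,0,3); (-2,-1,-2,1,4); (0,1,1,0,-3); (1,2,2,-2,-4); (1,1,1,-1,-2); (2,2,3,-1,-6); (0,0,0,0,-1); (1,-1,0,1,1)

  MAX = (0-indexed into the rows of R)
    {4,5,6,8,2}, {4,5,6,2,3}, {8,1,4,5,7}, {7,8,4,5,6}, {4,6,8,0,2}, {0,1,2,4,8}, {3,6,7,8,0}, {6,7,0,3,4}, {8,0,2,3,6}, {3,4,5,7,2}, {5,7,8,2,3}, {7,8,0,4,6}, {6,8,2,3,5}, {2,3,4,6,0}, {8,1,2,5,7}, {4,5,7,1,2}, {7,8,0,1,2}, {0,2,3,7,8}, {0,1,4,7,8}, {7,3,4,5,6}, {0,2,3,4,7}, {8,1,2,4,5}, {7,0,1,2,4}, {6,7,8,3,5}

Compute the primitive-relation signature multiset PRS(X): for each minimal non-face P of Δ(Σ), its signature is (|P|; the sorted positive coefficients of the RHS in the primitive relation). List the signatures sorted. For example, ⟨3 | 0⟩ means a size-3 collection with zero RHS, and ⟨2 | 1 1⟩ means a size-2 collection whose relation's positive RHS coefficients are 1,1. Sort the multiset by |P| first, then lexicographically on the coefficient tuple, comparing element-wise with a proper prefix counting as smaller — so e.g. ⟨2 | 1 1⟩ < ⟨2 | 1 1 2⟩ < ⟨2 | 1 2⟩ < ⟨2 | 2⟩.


Primitive collections (6):

  {1,3}:  v_{1} + v_{3} = 0  →  sig = ⟨2 | 0⟩
  {0,5}:  v_{0} + v_{5} = v_{8}  →  sig = ⟨2 | 1⟩
  {1,6}:  v_{1} + v_{6} = v_{4} + v_{8}  →  sig = ⟨2 | 1 1⟩
  {2,6,7}:  v_{2} + v_{6} + v_{7} = v_{3}  →  sig = ⟨3 | 1⟩
  {3,4,8}:  v_{3} + v_{4} + v_{8} = v_{6}  →  sig = ⟨3 | 1⟩
  {2,4,7,8}:  v_{2} + v_{4} + v_{7} + v_{8} = 0  →  sig = ⟨4 | 0⟩

Signatures (|P|; sorted positive RHS coefficients), sorted:
{ ⟨2 | 0⟩,  ⟨2 | 1⟩,  ⟨2 | 1 1⟩,  ⟨3 | 1⟩ ×2,  ⟨4 | 0⟩ }


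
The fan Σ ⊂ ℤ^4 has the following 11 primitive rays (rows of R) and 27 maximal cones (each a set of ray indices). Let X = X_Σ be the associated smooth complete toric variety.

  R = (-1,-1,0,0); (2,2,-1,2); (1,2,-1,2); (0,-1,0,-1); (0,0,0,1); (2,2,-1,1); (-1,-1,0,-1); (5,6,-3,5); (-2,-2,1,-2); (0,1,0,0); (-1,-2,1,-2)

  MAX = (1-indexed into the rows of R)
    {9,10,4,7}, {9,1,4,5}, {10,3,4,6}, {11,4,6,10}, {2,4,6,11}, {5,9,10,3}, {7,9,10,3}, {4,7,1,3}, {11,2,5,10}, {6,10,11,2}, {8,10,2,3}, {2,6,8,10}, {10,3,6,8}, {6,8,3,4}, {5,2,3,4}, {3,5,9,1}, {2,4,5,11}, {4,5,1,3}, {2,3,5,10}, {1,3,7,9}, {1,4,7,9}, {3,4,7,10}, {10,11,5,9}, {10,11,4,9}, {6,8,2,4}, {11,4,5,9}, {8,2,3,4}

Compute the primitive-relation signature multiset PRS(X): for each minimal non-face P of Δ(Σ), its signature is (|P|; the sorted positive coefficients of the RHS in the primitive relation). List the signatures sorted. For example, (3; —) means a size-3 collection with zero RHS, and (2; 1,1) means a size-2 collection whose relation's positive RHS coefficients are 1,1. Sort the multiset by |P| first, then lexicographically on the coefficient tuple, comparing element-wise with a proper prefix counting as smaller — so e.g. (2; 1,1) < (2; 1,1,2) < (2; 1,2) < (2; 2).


Δ(Σ) — 11 vertices, 22 min non-faces:

  • {2,9}:  v_{2} + v_{9} = 0  →  sig = (2; —)
  • {3,11}:  v_{3} + v_{11} = 0  →  sig = (2; —)
  • {5,6}:  v_{5} + v_{6} = v_{2}  →  sig = (2; 1)
  • {5,7}:  v_{5} + v_{7} = v_{1}  →  sig = (2; 1)
  • {1,6}:  v_{1} + v_{6} = v_{3} + v_{4}  →  sig = (2; 1,1)
  • {1,10}:  v_{1} + v_{10} = v_{3} + v_{9}  →  sig = (2; 1,1)
  • {2,7}:  v_{2} + v_{7} = v_{3} + v_{4}  →  sig = (2; 1,1)
  • {6,9}:  v_{6} + v_{9} = v_{4} + v_{10}  →  sig = (2; 1,1)
  • {7,11}:  v_{7} + v_{11} = v_{4} + v_{9}  →  sig = (2; 1,1)
  • {8,9}:  v_{8} + v_{9} = v_{3} + v_{6}  →  sig = (2; 1,1)
  • {8,11}:  v_{8} + v_{11} = v_{2} + v_{6}  →  sig = (2; 1,1)
  • {1,2}:  v_{1} + v_{2} = v_{3} + v_{4} + v_{5}  →  sig = (2; 1,1,1)
  • {1,11}:  v_{1} + v_{11} = v_{4} + v_{5} + v_{9}  →  sig = (2; 1,1,1)
  • {1,8}:  v_{1} + v_{8} = v_{2} + 2·v_{3} + v_{4}  →  sig = (2; 1,1,2)
  • {6,7}:  v_{6} + v_{7} = v_{3} + 2·v_{4} + v_{10}  →  sig = (2; 1,1,2)
  • {7,8}:  v_{7} + v_{8} = 2·v_{3} + v_{4} + v_{6}  →  sig = (2; 1,1,2)
  • {5,8}:  v_{5} + v_{8} = 2·v_{2} + v_{3}  →  sig = (2; 1,2)
  • {4,5,10}:  v_{4} + v_{5} + v_{10} = 0  →  sig = (3; —)
  • {2,3,6}:  v_{2} + v_{3} + v_{6} = v_{8}  →  sig = (3; 1)
  • {2,4,10}:  v_{2} + v_{4} + v_{10} = v_{6}  →  sig = (3; 1)
  • {3,4,9}:  v_{3} + v_{4} + v_{9} = v_{7}  →  sig = (3; 1)
  • {4,8,10}:  v_{4} + v_{8} + v_{10} = v_{3} + 2·v_{6}  →  sig = (3; 1,2)

Hence PRS(X_Σ) =
    |P|=2: 17 collections, coeffs (), (), (1), (1), (1,1), (1,1), (1,1), (1,1), (1,1), (1,1), (1,1), (1,1,1), (1,1,1), (1,1,2), (1,1,2), (1,1,2), (1,2)
    |P|=3: 5 collections, coeffs (), (1), (1), (1), (1,2)


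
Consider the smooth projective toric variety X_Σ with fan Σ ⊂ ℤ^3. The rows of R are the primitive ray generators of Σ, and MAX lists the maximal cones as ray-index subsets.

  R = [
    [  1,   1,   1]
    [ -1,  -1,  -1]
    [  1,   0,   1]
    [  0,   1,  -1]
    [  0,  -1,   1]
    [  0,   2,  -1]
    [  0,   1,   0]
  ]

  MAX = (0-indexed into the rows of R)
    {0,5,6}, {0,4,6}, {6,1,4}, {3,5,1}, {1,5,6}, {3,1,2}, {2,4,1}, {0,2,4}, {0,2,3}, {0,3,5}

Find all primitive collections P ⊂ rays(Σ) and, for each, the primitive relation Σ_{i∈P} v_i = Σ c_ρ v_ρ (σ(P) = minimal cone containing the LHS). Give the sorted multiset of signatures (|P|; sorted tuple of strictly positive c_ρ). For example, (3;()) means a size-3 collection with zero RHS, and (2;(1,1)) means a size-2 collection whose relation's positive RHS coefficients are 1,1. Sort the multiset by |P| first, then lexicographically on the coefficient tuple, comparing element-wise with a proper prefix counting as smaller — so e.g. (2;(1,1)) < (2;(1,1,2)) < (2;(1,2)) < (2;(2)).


The 6 primitive collections of Σ (r=7, n=3):

  P={0,1}:  v_{0} + v_{1} = 0  ⟹  sig = (2;())
  P={3,4}:  v_{3} + v_{4} = 0  ⟹  sig = (2;())
  P={2,6}:  v_{2} + v_{6} = v_{0}  ⟹  sig = (2;(1))
  P={3,6}:  v_{3} + v_{6} = v_{5}  ⟹  sig = (2;(1))
  P={4,5}:  v_{4} + v_{5} = v_{6}  ⟹  sig = (2;(1))
  P={2,5}:  v_{2} + v_{5} = v_{0} + v_{3}  ⟹  sig = (2;(1,1))

Hence PRS(X_Σ) =
{ (2;()) ×2,  (2;(1)) ×3,  (2;(1,1)) }


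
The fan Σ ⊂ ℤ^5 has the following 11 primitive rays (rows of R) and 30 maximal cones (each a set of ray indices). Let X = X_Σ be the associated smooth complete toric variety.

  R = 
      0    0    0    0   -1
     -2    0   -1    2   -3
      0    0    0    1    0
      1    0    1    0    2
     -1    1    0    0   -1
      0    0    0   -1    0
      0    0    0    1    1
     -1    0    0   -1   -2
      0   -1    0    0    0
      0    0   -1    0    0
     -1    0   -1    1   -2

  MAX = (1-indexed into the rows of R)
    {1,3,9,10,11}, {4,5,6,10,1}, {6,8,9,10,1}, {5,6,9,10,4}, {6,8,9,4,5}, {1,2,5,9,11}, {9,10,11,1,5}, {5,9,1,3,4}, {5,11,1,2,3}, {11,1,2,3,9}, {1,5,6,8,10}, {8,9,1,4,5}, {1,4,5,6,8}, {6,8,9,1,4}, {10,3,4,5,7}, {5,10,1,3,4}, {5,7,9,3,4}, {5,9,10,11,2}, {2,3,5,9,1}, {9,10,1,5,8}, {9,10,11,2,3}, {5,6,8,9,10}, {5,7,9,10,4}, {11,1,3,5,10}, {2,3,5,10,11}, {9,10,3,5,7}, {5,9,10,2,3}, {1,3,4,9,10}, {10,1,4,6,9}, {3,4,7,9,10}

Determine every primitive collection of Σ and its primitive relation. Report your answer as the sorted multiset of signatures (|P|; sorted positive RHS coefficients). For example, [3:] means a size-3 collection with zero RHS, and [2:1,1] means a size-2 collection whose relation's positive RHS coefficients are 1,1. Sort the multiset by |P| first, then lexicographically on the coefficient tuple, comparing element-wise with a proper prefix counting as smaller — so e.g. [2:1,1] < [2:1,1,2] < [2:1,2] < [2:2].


20 collections generate NE(X_Σ); each relation:

  P={3,6}:  v_{3} + v_{6} = 0 — sig = [2:]
  P={1,7}:  v_{1} + v_{7} = v_{3} — sig = [2:1]
  P={4,11}:  v_{4} + v_{11} = v_{3} — sig = [2:1]
  P={7,8}:  v_{7} + v_{8} = v_{5} + v_{9} — sig = [2:1,1]
  P={2,6}:  v_{2} + v_{6} = v_{5} + v_{9} + v_{11} — sig = [2:1,1,1]
  P={3,8}:  v_{3} + v_{8} = v_{1} + v_{5} + v_{9} — sig = [2:1,1,1]
  P={6,7}:  v_{6} + v_{7} = v_{4} + v_{5} + v_{9} + v_{10} — sig = [2:1,1,1,1]
  P={6,11}:  v_{6} + v_{11} = v_{1} + v_{5} + v_{9} + v_{10} — sig = [2:1,1,1,1]
  P={7,11}:  v_{7} + v_{11} = 2·v_{3} + v_{5} + v_{9} + v_{10} — sig = [2:1,1,1,2]
  P={2,4}:  v_{2} + v_{4} = 2·v_{3} + v_{5} + v_{9} — sig = [2:1,1,2]
  P={2,8}:  v_{2} + v_{8} = v_{1} + 2·v_{5} + 2·v_{9} + v_{11} — sig = [2:1,1,2,2]
  P={8,11}:  v_{8} + v_{11} = 2·v_{1} + 2·v_{5} + 2·v_{9} + v_{10} — sig = [2:1,2,2,2]
  P={2,7}:  v_{2} + v_{7} = 3·v_{3} + 2·v_{5} + 2·v_{9} + v_{10} — sig = [2:1,2,2,3]
  P={4,8,10}:  v_{4} + v_{8} + v_{10} = v_{6} — sig = [3:1]
  P={1,2,10}:  v_{1} + v_{2} + v_{10} = 2·v_{11} — sig = [3:2]
  P={1,5,6,9}:  v_{1} + v_{5} + v_{6} + v_{9} = v_{8} — sig = [4:1]
  P={3,5,9,11}:  v_{3} + v_{5} + v_{9} + v_{11} = v_{2} — sig = [4:1]
  P={1,4,5,9,10}:  v_{1} + v_{4} + v_{5} + v_{9} + v_{10} = 0 — sig = [5:]
  P={1,3,5,9,10}:  v_{1} + v_{3} + v_{5} + v_{9} + v_{10} = v_{11} — sig = [5:1]
  P={3,4,5,9,10}:  v_{3} + v_{4} + v_{5} + v_{9} + v_{10} = v_{7} — sig = [5:1]

Signatures (|P|; sorted positive RHS coefficients), sorted:
    [2:]
    [2:1]
    [2:1]
    [2:1,1]
    [2:1,1,1]
    [2:1,1,1]
    [2:1,1,1,1]
    [2:1,1,1,1]
    [2:1,1,1,2]
    [2:1,1,2]
    [2:1,1,2,2]
    [2:1,2,2,2]
    [2:1,2,2,3]
    [3:1]
    [3:2]
    [4:1]
    [4:1]
    [5:]
    [5:1]
    [5:1]


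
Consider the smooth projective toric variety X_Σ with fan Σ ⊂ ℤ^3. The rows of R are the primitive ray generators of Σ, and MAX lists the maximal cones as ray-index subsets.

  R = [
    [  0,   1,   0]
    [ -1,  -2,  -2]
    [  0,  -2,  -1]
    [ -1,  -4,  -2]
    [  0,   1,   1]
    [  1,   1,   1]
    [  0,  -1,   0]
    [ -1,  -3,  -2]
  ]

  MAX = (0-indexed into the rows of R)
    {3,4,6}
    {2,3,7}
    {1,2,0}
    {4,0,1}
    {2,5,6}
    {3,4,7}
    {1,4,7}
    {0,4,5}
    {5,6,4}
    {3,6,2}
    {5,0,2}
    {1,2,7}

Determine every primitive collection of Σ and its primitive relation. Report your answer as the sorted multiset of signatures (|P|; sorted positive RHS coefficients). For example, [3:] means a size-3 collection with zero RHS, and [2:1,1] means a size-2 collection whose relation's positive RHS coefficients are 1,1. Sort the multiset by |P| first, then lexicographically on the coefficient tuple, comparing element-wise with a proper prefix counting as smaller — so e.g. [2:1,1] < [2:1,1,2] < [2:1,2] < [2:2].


The 10 primitive collections of Σ (r=8, n=3):

  P = {0,6}:  v_{0} + v_{6} = 0  ⇒ sig = [2:]
  P = {0,3}:  v_{0} + v_{3} = v_{7}  ⇒ sig = [2:1]
  P = {0,7}:  v_{0} + v_{7} = v_{1}  ⇒ sig = [2:1]
  P = {1,6}:  v_{1} + v_{6} = v_{7}  ⇒ sig = [2:1]
  P = {2,4}:  v_{2} + v_{4} = v_{6}  ⇒ sig = [2:1]
  P = {5,7}:  v_{5} + v_{7} = v_{2}  ⇒ sig = [2:1]
  P = {6,7}:  v_{6} + v_{7} = v_{3}  ⇒ sig = [2:1]
  P = {1,5}:  v_{1} + v_{5} = v_{0} + v_{2}  ⇒ sig = [2:1,1]
  P = {3,5}:  v_{3} + v_{5} = v_{2} + v_{6}  ⇒ sig = [2:1,1]
  P = {1,3}:  v_{1} + v_{3} = 2·v_{7}  ⇒ sig = [2:2]

so the primitive-relation signature multiset is
[[2:], [2:1], [2:1], [2:1], [2:1], [2:1], [2:1], [2:1,1], [2:1,1], [2:2]]


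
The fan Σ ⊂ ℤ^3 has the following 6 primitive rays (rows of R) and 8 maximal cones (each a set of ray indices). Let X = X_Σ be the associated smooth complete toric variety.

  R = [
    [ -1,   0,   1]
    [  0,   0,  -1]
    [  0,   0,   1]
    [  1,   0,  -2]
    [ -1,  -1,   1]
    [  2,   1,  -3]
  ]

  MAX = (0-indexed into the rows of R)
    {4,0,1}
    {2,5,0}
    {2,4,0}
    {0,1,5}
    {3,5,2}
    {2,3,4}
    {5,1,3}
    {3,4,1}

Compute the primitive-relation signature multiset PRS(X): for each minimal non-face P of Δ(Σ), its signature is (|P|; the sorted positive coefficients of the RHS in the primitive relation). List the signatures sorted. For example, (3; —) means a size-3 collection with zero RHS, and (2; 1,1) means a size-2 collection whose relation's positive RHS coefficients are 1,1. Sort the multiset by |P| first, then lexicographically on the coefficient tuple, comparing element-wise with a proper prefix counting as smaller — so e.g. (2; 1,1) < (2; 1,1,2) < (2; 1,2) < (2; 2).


|primitive collections| = 3. Relations:

  P={1,2}:  v_{1} + v_{2} = 0 — sig = (2; —)
  P={0,3}:  v_{0} + v_{3} = v_{1} — sig = (2; 1)
  P={4,5}:  v_{4} + v_{5} = v_{3} — sig = (2; 1)

so the primitive-relation signature multiset is
[(2; —), (2; 1), (2; 1)]


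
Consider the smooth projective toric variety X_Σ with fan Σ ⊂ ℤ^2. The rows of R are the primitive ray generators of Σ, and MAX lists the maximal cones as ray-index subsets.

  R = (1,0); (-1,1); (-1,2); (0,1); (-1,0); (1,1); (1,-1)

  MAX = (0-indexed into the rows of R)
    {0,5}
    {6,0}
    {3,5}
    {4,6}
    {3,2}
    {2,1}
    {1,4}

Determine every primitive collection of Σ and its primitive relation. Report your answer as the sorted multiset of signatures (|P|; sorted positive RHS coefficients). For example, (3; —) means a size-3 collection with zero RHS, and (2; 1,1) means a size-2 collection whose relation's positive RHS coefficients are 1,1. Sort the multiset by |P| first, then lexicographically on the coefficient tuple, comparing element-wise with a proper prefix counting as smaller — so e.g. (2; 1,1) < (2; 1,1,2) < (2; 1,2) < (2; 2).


The 14 primitive collections of Σ (r=7, n=2):

  • {0,4}:  v_{0} + v_{4} = 0  so sig = (2; —)
  • {1,6}:  v_{1} + v_{6} = 0  so sig = (2; —)
  • {0,1}:  v_{0} + v_{1} = v_{3}  so sig = (2; 1)
  • {0,3}:  v_{0} + v_{3} = v_{5}  so sig = (2; 1)
  • {1,3}:  v_{1} + v_{3} = v_{2}  so sig = (2; 1)
  • {2,6}:  v_{2} + v_{6} = v_{3}  so sig = (2; 1)
  • {3,4}:  v_{3} + v_{4} = v_{1}  so sig = (2; 1)
  • {3,6}:  v_{3} + v_{6} = v_{0}  so sig = (2; 1)
  • {4,5}:  v_{4} + v_{5} = v_{3}  so sig = (2; 1)
  • {0,2}:  v_{0} + v_{2} = 2·v_{3}  so sig = (2; 2)
  • {1,5}:  v_{1} + v_{5} = 2·v_{3}  so sig = (2; 2)
  • {2,4}:  v_{2} + v_{4} = 2·v_{1}  so sig = (2; 2)
  • {5,6}:  v_{5} + v_{6} = 2·v_{0}  so sig = (2; 2)
  • {2,5}:  v_{2} + v_{5} = 3·v_{3}  so sig = (2; 3)

Signatures (|P|; sorted positive RHS coefficients), sorted:
[(2; —), (2; —), (2; 1), (2; 1), (2; 1), (2; 1), (2; 1), (2; 1), (2; 1), (2; 2), (2; 2), (2; 2), (2; 2), (2; 3)]


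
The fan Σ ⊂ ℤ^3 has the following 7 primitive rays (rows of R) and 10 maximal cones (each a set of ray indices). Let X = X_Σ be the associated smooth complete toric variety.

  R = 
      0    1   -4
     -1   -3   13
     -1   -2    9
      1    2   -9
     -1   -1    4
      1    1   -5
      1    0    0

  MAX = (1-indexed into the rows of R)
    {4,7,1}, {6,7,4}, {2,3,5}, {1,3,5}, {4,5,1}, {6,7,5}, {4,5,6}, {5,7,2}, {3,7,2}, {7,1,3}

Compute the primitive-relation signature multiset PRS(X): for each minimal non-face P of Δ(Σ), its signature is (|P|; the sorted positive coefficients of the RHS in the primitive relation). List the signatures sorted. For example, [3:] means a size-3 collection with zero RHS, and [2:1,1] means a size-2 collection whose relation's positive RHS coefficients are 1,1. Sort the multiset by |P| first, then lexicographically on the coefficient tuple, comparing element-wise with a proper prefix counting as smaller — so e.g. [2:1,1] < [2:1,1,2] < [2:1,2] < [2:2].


The 9 primitive collections of Σ (r=7, n=3):

  {3,4}:  v_{3} + v_{4} = 0  ⇒ sig = [2:]
  {1,2}:  v_{1} + v_{2} = v_{3}  ⇒ sig = [2:1]
  {1,6}:  v_{1} + v_{6} = v_{4}  ⇒ sig = [2:1]
  {2,4}:  v_{2} + v_{4} = v_{5} + v_{7}  ⇒ sig = [2:1,1]
  {3,6}:  v_{3} + v_{6} = v_{5} + v_{7}  ⇒ sig = [2:1,1]
  {2,6}:  v_{2} + v_{6} = 2·v_{5} + 2·v_{7}  ⇒ sig = [2:2,2]
  {1,5,7}:  v_{1} + v_{5} + v_{7} = 0  ⇒ sig = [3:]
  {3,5,7}:  v_{3} + v_{5} + v_{7} = v_{2}  ⇒ sig = [3:1]
  {4,5,7}:  v_{4} + v_{5} + v_{7} = v_{6}  ⇒ sig = [3:1]

so the primitive-relation signature multiset is
    [2:]
    [2:1]
    [2:1]
    [2:1,1]
    [2:1,1]
    [2:2,2]
    [3:]
    [3:1]
    [3:1]


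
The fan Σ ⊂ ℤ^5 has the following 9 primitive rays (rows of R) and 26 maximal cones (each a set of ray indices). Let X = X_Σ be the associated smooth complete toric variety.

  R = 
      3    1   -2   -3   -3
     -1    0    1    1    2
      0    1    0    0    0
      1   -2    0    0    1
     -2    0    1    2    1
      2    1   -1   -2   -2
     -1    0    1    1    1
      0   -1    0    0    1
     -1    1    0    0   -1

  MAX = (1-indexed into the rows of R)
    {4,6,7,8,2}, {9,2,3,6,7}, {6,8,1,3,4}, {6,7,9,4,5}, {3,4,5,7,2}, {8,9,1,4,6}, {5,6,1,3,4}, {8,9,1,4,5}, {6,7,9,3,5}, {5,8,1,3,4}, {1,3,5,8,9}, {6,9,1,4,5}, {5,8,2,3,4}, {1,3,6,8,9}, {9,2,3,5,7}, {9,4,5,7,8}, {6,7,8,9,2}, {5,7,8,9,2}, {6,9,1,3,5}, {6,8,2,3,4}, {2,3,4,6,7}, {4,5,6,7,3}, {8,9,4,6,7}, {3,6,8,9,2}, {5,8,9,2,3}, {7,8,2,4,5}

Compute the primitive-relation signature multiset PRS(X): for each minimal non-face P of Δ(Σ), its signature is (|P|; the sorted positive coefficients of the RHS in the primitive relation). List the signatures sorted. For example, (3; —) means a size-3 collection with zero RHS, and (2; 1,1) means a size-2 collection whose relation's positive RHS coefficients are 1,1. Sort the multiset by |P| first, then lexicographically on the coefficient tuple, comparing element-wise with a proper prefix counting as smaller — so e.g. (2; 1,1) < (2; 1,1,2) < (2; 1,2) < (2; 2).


The 7 primitive collections of Σ (r=9, n=5):

  • {1,7}:  v_{1} + v_{7} = v_{6} ; sig = (2; 1)
  • {1,2}:  v_{1} + v_{2} = v_{3} + v_{6} + v_{8} ; sig = (2; 1,1,1)
  • {3,4,9}:  v_{3} + v_{4} + v_{9} = 0 ; sig = (3; —)
  • {5,6,8}:  v_{5} + v_{6} + v_{8} = 0 ; sig = (3; —)
  • {3,7,8}:  v_{3} + v_{7} + v_{8} = v_{2} ; sig = (3; 1)
  • {2,4,9}:  v_{2} + v_{4} + v_{9} = v_{7} + v_{8} ; sig = (3; 1,1)
  • {2,5,6}:  v_{2} + v_{5} + v_{6} = v_{3} + v_{7} ; sig = (3; 1,1)

Sorted signature multiset PRS(X):
    |P|=2: 2 collections, coeffs (1), (1,1,1)
    |P|=3: 5 collections, coeffs (), (), (1), (1,1), (1,1)


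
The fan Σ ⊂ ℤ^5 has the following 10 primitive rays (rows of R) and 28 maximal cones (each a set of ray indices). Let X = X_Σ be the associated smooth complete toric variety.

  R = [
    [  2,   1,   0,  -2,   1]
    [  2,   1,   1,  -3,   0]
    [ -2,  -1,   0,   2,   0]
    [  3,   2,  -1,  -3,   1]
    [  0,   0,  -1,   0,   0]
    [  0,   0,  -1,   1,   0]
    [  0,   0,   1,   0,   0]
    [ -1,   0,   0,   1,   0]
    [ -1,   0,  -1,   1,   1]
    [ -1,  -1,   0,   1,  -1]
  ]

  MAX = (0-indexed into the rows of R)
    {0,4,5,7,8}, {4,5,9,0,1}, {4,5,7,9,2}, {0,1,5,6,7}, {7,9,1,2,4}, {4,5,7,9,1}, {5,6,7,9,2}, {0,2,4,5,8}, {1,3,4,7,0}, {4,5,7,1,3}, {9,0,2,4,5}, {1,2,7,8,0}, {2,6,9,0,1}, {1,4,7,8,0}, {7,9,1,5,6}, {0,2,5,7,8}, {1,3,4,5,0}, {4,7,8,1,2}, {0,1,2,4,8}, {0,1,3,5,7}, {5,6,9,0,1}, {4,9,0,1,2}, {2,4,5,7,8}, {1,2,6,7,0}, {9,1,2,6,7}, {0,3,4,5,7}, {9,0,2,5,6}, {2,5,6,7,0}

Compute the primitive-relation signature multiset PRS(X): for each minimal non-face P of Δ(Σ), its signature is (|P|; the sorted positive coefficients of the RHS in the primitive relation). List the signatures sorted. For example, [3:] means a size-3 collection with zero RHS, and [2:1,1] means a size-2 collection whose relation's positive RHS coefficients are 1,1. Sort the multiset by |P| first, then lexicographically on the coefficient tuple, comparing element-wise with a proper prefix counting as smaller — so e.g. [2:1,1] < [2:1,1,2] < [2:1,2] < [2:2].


The 12 primitive collections of Σ (r=10, n=5):

  P={4,6}:  v_{4} + v_{6} = 0  ⟹  sig = [2:]
  P={8,9}:  v_{8} + v_{9} = v_{2} + v_{4}  ⟹  sig = [2:1,1]
  P={2,3}:  v_{2} + v_{3} = v_{0} + v_{4} + v_{7}  ⟹  sig = [2:1,1,1]
  P={3,9}:  v_{3} + v_{9} = v_{1} + v_{4} + v_{5}  ⟹  sig = [2:1,1,1]
  P={6,8}:  v_{6} + v_{8} = v_{0} + v_{2} + v_{7}  ⟹  sig = [2:1,1,1]
  P={3,6}:  v_{3} + v_{6} = v_{0} + v_{1} + v_{5} + v_{7}  ⟹  sig = [2:1,1,1,1]
  P={3,8}:  v_{3} + v_{8} = 2·v_{0} + 2·v_{4} + 2·v_{7}  ⟹  sig = [2:2,2,2]
  P={0,7,9}:  v_{0} + v_{7} + v_{9} = 0  ⟹  sig = [3:]
  P={1,2,5}:  v_{1} + v_{2} + v_{5} = 0  ⟹  sig = [3:]
  P={1,5,8}:  v_{1} + v_{5} + v_{8} = v_{0} + v_{4} + v_{7}  ⟹  sig = [3:1,1,1]
  P={0,2,4,7}:  v_{0} + v_{2} + v_{4} + v_{7} = v_{8}  ⟹  sig = [4:1]
  P={0,1,4,5,7}:  v_{0} + v_{1} + v_{4} + v_{5} + v_{7} = v_{3}  ⟹  sig = [5:1]

Hence PRS(X_Σ) =
    [2:]
    [2:1,1]
    [2:1,1,1]
    [2:1,1,1]
    [2:1,1,1]
    [2:1,1,1,1]
    [2:2,2,2]
    [3:]
    [3:]
    [3:1,1,1]
    [4:1]
    [5:1]


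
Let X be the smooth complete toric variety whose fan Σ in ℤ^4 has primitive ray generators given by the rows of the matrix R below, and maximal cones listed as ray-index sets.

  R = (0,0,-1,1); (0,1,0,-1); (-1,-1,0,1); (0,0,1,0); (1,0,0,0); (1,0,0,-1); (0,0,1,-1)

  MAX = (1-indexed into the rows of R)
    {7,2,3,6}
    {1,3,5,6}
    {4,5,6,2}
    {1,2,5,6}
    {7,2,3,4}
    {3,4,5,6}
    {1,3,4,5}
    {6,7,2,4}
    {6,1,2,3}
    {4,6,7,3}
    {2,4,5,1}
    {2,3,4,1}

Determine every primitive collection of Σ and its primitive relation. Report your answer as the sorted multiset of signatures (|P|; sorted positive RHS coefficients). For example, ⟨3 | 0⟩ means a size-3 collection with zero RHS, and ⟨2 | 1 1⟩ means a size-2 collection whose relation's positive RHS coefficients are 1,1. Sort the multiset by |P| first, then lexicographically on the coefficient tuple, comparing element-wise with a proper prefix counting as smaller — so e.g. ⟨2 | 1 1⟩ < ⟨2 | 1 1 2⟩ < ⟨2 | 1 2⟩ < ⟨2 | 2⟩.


Δ(Σ) — 7 vertices, 5 min non-faces:

  P = {1,7}:  v_{1} + v_{7} = 0  ⟹  sig = ⟨2 | 0⟩
  P = {5,7}:  v_{5} + v_{7} = v_{4} + v_{6}  ⟹  sig = ⟨2 | 1 1⟩
  P = {2,3,5}:  v_{2} + v_{3} + v_{5} = 0  ⟹  sig = ⟨3 | 0⟩
  P = {1,4,6}:  v_{1} + v_{4} + v_{6} = v_{5}  ⟹  sig = ⟨3 | 1⟩
  P = {2,3,4,6}:  v_{2} + v_{3} + v_{4} + v_{6} = v_{7}  ⟹  sig = ⟨4 | 1⟩

Hence PRS(X_Σ) =
{ ⟨2 | 0⟩,  ⟨2 | 1 1⟩,  ⟨3 | 0⟩,  ⟨3 | 1⟩,  ⟨4 | 1⟩ }


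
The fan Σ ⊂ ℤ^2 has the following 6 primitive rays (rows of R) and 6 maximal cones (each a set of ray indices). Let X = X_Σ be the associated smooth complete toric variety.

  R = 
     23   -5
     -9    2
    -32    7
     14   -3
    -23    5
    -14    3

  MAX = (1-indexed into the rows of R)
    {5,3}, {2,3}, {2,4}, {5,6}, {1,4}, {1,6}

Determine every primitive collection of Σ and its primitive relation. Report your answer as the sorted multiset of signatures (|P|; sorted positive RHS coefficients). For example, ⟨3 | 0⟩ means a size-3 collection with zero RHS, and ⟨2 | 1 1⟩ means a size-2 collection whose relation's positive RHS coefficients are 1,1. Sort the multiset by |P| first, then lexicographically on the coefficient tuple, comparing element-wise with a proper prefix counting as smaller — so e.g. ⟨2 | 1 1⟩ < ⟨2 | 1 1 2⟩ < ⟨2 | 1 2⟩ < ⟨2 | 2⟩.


|primitive collections| = 9. Relations:

  P = {1,5}:  v_{1} + v_{5} = 0  ⇒ sig = ⟨2 | 0⟩
  P = {4,6}:  v_{4} + v_{6} = 0  ⇒ sig = ⟨2 | 0⟩
  P = {1,2}:  v_{1} + v_{2} = v_{4}  ⇒ sig = ⟨2 | 1⟩
  P = {1,3}:  v_{1} + v_{3} = v_{2}  ⇒ sig = ⟨2 | 1⟩
  P = {2,5}:  v_{2} + v_{5} = v_{3}  ⇒ sig = ⟨2 | 1⟩
  P = {2,6}:  v_{2} + v_{6} = v_{5}  ⇒ sig = ⟨2 | 1⟩
  P = {4,5}:  v_{4} + v_{5} = v_{2}  ⇒ sig = ⟨2 | 1⟩
  P = {3,4}:  v_{3} + v_{4} = 2·v_{2}  ⇒ sig = ⟨2 | 2⟩
  P = {3,6}:  v_{3} + v_{6} = 2·v_{5}  ⇒ sig = ⟨2 | 2⟩

so the primitive-relation signature multiset is
{ ⟨2 | 0⟩ ×2,  ⟨2 | 1⟩ ×5,  ⟨2 | 2⟩ ×2 }


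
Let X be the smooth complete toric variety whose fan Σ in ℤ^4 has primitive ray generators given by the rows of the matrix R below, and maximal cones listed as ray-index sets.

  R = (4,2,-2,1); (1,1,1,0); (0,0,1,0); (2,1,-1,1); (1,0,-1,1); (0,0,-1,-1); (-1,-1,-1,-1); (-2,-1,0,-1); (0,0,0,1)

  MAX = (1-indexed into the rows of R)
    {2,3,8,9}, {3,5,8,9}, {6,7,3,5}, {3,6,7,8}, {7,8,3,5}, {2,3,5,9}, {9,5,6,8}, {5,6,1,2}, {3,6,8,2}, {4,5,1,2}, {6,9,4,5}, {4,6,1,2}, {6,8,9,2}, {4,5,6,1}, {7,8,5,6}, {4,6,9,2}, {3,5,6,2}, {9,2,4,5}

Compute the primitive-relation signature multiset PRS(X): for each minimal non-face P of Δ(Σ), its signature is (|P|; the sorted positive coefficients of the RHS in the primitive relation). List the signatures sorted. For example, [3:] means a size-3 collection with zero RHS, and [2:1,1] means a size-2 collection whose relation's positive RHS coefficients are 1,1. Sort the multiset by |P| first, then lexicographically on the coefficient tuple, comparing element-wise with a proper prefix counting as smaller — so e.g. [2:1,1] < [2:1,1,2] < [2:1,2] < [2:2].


Minimal non-faces — 14 found among 9 rays, 18 max cones:

  P={1,8}:  v_{1} + v_{8} = v_{4} + v_{6} ; sig = [2:1,1]
  P={2,7}:  v_{2} + v_{7} = v_{3} + v_{6} ; sig = [2:1,1]
  P={3,4}:  v_{3} + v_{4} = v_{2} + v_{5} ; sig = [2:1,1]
  P={4,7}:  v_{4} + v_{7} = v_{5} + v_{6} ; sig = [2:1,1]
  P={4,8}:  v_{4} + v_{8} = v_{6} + v_{9} ; sig = [2:1,1]
  P={7,9}:  v_{7} + v_{9} = v_{5} + v_{8} ; sig = [2:1,1]
  P={1,3}:  v_{1} + v_{3} = 2·v_{2} + 2·v_{5} + v_{6} ; sig = [2:1,2,2]
  P={1,7}:  v_{1} + v_{7} = v_{2} + 2·v_{5} + 2·v_{6} ; sig = [2:1,2,2]
  P={1,9}:  v_{1} + v_{9} = 2·v_{4} ; sig = [2:2]
  P={2,5,8}:  v_{2} + v_{5} + v_{8} = 0 ; sig = [3:]
  P={3,6,9}:  v_{3} + v_{6} + v_{9} = 0 ; sig = [3:]
  P={2,4,5,6}:  v_{2} + v_{4} + v_{5} + v_{6} = v_{1} ; sig = [4:1]
  P={2,5,6,9}:  v_{2} + v_{5} + v_{6} + v_{9} = v_{4} ; sig = [4:1]
  P={3,5,6,8}:  v_{3} + v_{5} + v_{6} + v_{8} = v_{7} ; sig = [4:1]

Sorted signature multiset PRS(X):
    [2:1,1]
    [2:1,1]
    [2:1,1]
    [2:1,1]
    [2:1,1]
    [2:1,1]
    [2:1,2,2]
    [2:1,2,2]
    [2:2]
    [3:]
    [3:]
    [4:1]
    [4:1]
    [4:1]


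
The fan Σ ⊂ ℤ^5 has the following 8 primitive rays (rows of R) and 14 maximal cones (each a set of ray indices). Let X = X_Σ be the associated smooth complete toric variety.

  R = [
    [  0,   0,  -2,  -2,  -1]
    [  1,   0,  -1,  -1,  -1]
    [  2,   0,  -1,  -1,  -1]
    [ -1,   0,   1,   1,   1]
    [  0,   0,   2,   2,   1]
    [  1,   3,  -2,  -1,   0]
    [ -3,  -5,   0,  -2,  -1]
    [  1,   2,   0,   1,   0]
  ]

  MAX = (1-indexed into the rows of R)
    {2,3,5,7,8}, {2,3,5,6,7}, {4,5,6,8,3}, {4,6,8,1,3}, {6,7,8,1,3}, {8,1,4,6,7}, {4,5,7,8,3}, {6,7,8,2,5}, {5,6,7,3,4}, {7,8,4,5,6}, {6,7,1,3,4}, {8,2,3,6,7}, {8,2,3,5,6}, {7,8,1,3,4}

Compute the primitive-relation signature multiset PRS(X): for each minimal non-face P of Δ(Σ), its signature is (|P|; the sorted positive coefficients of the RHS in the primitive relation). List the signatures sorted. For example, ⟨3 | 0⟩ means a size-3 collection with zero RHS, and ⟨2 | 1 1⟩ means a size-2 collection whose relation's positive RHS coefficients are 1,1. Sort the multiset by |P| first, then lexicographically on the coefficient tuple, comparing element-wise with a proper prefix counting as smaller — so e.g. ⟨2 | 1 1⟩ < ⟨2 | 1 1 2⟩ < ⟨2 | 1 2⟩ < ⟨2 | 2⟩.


5 collections generate NE(X_Σ); each relation:

  • {1,5}:  v_{1} + v_{5} = 0  →  sig = ⟨2 | 0⟩
  • {2,4}:  v_{2} + v_{4} = 0  →  sig = ⟨2 | 0⟩
  • {1,2}:  v_{1} + v_{2} = v_{3} + v_{6} + v_{7} + v_{8}  →  sig = ⟨2 | 1 1 1 1⟩
  • {3,4,6,7,8}:  v_{3} + v_{4} + v_{6} + v_{7} + v_{8} = v_{1}  →  sig = ⟨5 | 1⟩
  • {3,5,6,7,8}:  v_{3} + v_{5} + v_{6} + v_{7} + v_{8} = v_{2}  →  sig = ⟨5 | 1⟩

so the primitive-relation signature multiset is
    ⟨2 | 0⟩
    ⟨2 | 0⟩
    ⟨2 | 1 1 1 1⟩
    ⟨5 | 1⟩
    ⟨5 | 1⟩


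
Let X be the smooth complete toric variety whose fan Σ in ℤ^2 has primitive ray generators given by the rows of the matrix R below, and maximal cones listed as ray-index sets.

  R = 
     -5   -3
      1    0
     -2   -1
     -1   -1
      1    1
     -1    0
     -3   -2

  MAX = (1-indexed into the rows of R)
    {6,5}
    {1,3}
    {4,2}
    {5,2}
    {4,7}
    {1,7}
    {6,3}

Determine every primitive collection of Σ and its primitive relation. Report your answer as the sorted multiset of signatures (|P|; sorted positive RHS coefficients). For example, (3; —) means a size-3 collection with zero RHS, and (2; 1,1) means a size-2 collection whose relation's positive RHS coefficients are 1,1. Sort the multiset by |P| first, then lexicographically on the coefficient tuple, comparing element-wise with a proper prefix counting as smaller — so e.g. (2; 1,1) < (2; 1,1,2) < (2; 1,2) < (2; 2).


Σ has 14 primitive collections:

  • {2,6}:  v_{2} + v_{6} = 0  ⟹  sig = (2; —)
  • {4,5}:  v_{4} + v_{5} = 0  ⟹  sig = (2; —)
  • {2,3}:  v_{2} + v_{3} = v_{4}  ⟹  sig = (2; 1)
  • {3,4}:  v_{3} + v_{4} = v_{7}  ⟹  sig = (2; 1)
  • {3,5}:  v_{3} + v_{5} = v_{6}  ⟹  sig = (2; 1)
  • {3,7}:  v_{3} + v_{7} = v_{1}  ⟹  sig = (2; 1)
  • {4,6}:  v_{4} + v_{6} = v_{3}  ⟹  sig = (2; 1)
  • {5,7}:  v_{5} + v_{7} = v_{3}  ⟹  sig = (2; 1)
  • {1,2}:  v_{1} + v_{2} = v_{4} + v_{7}  ⟹  sig = (2; 1,1)
  • {1,4}:  v_{1} + v_{4} = 2·v_{7}  ⟹  sig = (2; 2)
  • {1,5}:  v_{1} + v_{5} = 2·v_{3}  ⟹  sig = (2; 2)
  • {2,7}:  v_{2} + v_{7} = 2·v_{4}  ⟹  sig = (2; 2)
  • {6,7}:  v_{6} + v_{7} = 2·v_{3}  ⟹  sig = (2; 2)
  • {1,6}:  v_{1} + v_{6} = 3·v_{3}  ⟹  sig = (2; 3)

so the primitive-relation signature multiset is
{ (2; —) ×2,  (2; 1) ×6,  (2; 1,1),  (2; 2) ×4,  (2; 3) }


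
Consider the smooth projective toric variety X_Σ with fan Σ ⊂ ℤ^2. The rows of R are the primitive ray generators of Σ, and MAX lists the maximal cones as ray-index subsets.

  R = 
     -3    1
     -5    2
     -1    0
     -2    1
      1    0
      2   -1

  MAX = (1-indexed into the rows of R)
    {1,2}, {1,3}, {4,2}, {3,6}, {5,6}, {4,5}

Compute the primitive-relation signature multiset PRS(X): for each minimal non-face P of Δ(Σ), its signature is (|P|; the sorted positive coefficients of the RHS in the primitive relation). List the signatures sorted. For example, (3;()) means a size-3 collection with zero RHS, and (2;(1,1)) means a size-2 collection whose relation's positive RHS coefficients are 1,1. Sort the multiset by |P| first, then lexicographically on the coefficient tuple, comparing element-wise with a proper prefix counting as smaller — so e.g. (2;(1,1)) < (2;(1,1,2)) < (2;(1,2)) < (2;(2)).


9 minimal non-faces of Δ(Σ) (on 6 rays):

  • {3,5}:  v_{3} + v_{5} = 0  so sig = (2;())
  • {4,6}:  v_{4} + v_{6} = 0  so sig = (2;())
  • {1,4}:  v_{1} + v_{4} = v_{2}  so sig = (2;(1))
  • {1,5}:  v_{1} + v_{5} = v_{4}  so sig = (2;(1))
  • {1,6}:  v_{1} + v_{6} = v_{3}  so sig = (2;(1))
  • {2,6}:  v_{2} + v_{6} = v_{1}  so sig = (2;(1))
  • {3,4}:  v_{3} + v_{4} = v_{1}  so sig = (2;(1))
  • {2,3}:  v_{2} + v_{3} = 2·v_{1}  so sig = (2;(2))
  • {2,5}:  v_{2} + v_{5} = 2·v_{4}  so sig = (2;(2))

so the primitive-relation signature multiset is
{ (2;()) ×2,  (2;(1)) ×5,  (2;(2)) ×2 }


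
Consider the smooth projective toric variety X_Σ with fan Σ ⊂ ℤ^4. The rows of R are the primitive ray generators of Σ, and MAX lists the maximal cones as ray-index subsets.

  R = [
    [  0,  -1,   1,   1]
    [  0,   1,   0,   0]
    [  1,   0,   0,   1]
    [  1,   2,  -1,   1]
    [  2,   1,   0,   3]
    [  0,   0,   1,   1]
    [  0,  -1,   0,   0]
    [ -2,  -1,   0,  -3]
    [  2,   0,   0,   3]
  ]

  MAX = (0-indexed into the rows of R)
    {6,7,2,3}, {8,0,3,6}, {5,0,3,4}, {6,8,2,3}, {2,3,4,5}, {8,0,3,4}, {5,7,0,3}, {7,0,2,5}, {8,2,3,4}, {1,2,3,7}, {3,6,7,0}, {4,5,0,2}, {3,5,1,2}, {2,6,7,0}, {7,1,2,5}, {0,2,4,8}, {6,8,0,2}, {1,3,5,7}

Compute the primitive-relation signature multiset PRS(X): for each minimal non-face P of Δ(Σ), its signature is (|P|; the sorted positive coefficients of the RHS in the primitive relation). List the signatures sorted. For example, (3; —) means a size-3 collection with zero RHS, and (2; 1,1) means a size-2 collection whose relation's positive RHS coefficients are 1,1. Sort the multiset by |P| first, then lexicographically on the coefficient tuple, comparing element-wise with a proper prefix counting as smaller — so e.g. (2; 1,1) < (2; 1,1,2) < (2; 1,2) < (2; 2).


11 collections generate NE(X_Σ); each relation:

  {1,6}:  v_{1} + v_{6} = 0  →  sig = (2; —)
  {4,7}:  v_{4} + v_{7} = 0  →  sig = (2; —)
  {0,1}:  v_{0} + v_{1} = v_{5}  →  sig = (2; 1)
  {1,8}:  v_{1} + v_{8} = v_{4}  →  sig = (2; 1)
  {4,6}:  v_{4} + v_{6} = v_{8}  →  sig = (2; 1)
  {5,6}:  v_{5} + v_{6} = v_{0}  →  sig = (2; 1)
  {7,8}:  v_{7} + v_{8} = v_{6}  →  sig = (2; 1)
  {5,8}:  v_{5} + v_{8} = v_{0} + v_{4}  →  sig = (2; 1,1)
  {1,4}:  v_{1} + v_{4} = v_{2} + v_{3} + v_{5}  →  sig = (2; 1,1,1)
  {0,2,3}:  v_{0} + v_{2} + v_{3} = v_{4}  →  sig = (3; 1)
  {2,3,5,7}:  v_{2} + v_{3} + v_{5} + v_{7} = v_{1}  →  sig = (4; 1)

Hence PRS(X_Σ) =
    |P|=2: 9 collections, coeffs (), (), (1), (1), (1), (1), (1), (1,1), (1,1,1)
    |P|=3: 1 collection, coeffs (1)
    |P|=4: 1 collection, coeffs (1)


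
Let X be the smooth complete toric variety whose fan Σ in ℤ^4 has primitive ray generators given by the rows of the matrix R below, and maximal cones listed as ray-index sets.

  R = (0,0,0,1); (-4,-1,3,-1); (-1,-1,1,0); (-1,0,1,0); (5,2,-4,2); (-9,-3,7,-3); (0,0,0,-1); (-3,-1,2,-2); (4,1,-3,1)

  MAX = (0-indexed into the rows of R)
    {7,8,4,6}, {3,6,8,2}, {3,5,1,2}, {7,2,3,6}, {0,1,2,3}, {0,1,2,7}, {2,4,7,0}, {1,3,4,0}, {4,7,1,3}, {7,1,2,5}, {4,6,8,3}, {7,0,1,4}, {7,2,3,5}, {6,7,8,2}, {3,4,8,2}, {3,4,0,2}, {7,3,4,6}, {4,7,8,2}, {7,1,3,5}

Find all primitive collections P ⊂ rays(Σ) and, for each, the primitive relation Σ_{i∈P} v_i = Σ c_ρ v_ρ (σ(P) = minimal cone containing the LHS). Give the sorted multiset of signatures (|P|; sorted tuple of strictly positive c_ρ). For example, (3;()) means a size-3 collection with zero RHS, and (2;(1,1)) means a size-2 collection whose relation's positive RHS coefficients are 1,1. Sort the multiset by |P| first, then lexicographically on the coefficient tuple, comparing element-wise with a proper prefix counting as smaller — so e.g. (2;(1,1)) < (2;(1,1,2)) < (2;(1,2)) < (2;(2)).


|primitive collections| = 14. Relations:

  P = {0,6}:  v_{0} + v_{6} = 0  ⇒ sig = (2;())
  P = {1,8}:  v_{1} + v_{8} = 0  ⇒ sig = (2;())
  P = {4,5}:  v_{4} + v_{5} = v_{1}  ⇒ sig = (2;(1))
  P = {0,8}:  v_{0} + v_{8} = v_{2} + v_{4}  ⇒ sig = (2;(1,1))
  P = {1,6}:  v_{1} + v_{6} = v_{3} + v_{7}  ⇒ sig = (2;(1,1))
  P = {5,8}:  v_{5} + v_{8} = v_{2} + v_{3} + v_{7}  ⇒ sig = (2;(1,1,1))
  P = {0,5}:  v_{0} + v_{5} = 2·v_{1} + v_{2}  ⇒ sig = (2;(1,2))
  P = {5,6}:  v_{5} + v_{6} = v_{2} + 2·v_{3} + 2·v_{7}  ⇒ sig = (2;(1,2,2))
  P = {0,3,7}:  v_{0} + v_{3} + v_{7} = v_{1}  ⇒ sig = (3;(1))
  P = {1,2,4}:  v_{1} + v_{2} + v_{4} = v_{0}  ⇒ sig = (3;(1))
  P = {2,4,6}:  v_{2} + v_{4} + v_{6} = v_{8}  ⇒ sig = (3;(1))
  P = {3,7,8}:  v_{3} + v_{7} + v_{8} = v_{6}  ⇒ sig = (3;(1))
  P = {2,3,4,7}:  v_{2} + v_{3} + v_{4} + v_{7} = 0  ⇒ sig = (4;())
  P = {1,2,3,7}:  v_{1} + v_{2} + v_{3} + v_{7} = v_{5}  ⇒ sig = (4;(1))

Sorted signature multiset PRS(X):
    |P|=2: 8 collections, coeffs (), (), (1), (1,1), (1,1), (1,1,1), (1,2), (1,2,2)
    |P|=3: 4 collections, coeffs (1), (1), (1), (1)
    |P|=4: 2 collections, coeffs (), (1)
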